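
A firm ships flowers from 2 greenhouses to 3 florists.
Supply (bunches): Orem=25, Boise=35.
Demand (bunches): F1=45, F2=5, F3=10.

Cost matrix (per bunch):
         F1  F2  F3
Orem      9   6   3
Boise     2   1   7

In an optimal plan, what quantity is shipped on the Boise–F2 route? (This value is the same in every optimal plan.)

0

The minimum-cost plan:
  Orem–F1: 10 × 9 = 90
  Orem–F2: 5 × 6 = 30
  Orem–F3: 10 × 3 = 30
  Boise–F1: 35 × 2 = 70
Total cost = 220.
The route Boise→F2 is not used.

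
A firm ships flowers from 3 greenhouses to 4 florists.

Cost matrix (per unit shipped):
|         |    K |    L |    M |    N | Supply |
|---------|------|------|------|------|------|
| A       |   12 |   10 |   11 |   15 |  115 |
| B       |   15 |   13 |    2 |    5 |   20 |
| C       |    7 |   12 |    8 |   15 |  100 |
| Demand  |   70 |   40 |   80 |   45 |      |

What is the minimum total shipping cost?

An optimal shipping plan:
  A–L: 40 × 10 = 400
  A–M: 50 × 11 = 550
  A–N: 25 × 15 = 375
  B–N: 20 × 5 = 100
  C–K: 70 × 7 = 490
  C–M: 30 × 8 = 240
Total = 400 + 550 + 375 + 100 + 490 + 240 = 2155.

2155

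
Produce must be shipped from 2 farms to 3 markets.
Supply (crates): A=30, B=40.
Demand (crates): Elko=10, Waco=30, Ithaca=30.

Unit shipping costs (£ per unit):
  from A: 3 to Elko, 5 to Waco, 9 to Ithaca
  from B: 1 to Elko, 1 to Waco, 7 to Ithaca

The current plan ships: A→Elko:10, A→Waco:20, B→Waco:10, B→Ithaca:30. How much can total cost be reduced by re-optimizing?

Current plan cost = 10·3 + 20·5 + 10·1 + 30·7 = £350.
Optimal plan:
  A→Elko: 10 × £3 = £30
  A→Ithaca: 20 × £9 = £180
  B→Waco: 30 × £1 = £30
  B→Ithaca: 10 × £7 = £70
Optimal cost = £310.
Saving = 350 − 310 = £40.

40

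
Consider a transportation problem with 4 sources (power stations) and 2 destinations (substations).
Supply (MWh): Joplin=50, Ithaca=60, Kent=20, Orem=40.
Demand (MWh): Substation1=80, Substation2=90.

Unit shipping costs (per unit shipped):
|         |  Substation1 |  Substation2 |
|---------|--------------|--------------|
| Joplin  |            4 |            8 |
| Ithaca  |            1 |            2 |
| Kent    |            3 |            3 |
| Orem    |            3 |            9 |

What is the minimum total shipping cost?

540

Optimal allocation:
  Joplin–Substation1: 40 × 4 = 160
  Joplin–Substation2: 10 × 8 = 80
  Ithaca–Substation2: 60 × 2 = 120
  Kent–Substation2: 20 × 3 = 60
  Orem–Substation1: 40 × 3 = 120
Total = 160 + 80 + 120 + 60 + 120 = 540.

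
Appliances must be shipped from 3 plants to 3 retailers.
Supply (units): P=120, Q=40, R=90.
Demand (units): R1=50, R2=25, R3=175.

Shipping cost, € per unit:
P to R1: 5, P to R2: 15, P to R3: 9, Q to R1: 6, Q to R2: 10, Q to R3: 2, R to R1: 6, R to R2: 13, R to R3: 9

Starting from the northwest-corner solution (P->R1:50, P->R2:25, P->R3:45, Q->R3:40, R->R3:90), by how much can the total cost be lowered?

50

Current plan cost = 50·5 + 25·15 + 45·9 + 40·2 + 90·9 = €1920.
Optimal plan:
  P–R1: 50 units
  P–R3: 70 units
  Q–R3: 40 units
  R–R2: 25 units
  R–R3: 65 units
Optimal cost = €1870.
Saving = 1920 − 1870 = €50.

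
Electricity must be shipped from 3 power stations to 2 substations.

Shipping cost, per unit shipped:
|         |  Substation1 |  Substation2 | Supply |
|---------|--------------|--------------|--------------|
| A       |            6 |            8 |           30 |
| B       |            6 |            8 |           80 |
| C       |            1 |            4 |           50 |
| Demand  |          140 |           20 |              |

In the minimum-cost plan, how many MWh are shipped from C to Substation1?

Solving gives:
  A to Substation1: 10 × 6 = 60
  A to Substation2: 20 × 8 = 160
  B to Substation1: 80 × 6 = 480
  C to Substation1: 50 × 1 = 50
Total cost = 750.
So C→Substation1 carries 50 MWh.

50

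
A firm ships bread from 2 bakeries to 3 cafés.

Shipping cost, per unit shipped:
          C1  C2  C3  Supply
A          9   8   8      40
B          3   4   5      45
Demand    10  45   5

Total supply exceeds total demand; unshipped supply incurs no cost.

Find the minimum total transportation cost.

Optimal allocation:
  A→C2: 10 trays
  A→C3: 5 trays
  B→C1: 10 trays
  B→C2: 35 trays
Total cost = 290.
(Supply check: A ships 15; B ships 45.)

290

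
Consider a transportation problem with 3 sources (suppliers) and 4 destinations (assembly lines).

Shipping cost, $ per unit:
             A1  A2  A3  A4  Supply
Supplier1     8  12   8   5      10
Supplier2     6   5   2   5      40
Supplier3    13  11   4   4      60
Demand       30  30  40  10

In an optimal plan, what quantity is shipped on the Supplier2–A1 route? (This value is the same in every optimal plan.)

20

The minimum-cost plan:
  Supplier1 to A1: 10 batches
  Supplier2 to A1: 20 batches
  Supplier2 to A2: 20 batches
  Supplier3 to A2: 10 batches
  Supplier3 to A3: 40 batches
  Supplier3 to A4: 10 batches
Total cost = $610.
So Supplier2→A1 carries 20 batches.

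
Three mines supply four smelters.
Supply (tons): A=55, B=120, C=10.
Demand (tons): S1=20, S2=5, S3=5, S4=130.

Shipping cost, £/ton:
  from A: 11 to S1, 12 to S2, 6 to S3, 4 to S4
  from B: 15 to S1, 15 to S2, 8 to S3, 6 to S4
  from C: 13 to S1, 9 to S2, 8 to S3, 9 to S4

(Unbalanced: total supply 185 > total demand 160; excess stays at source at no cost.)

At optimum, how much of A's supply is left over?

0

Minimum-cost shipments:
  A->S1: 15 × £11 = £165
  A->S3: 5 × £6 = £30
  A->S4: 35 × £4 = £140
  B->S4: 95 × £6 = £570
  C->S1: 5 × £13 = £65
  C->S2: 5 × £9 = £45
Total cost = £1015.
A ships 55 of its 55, leaving 0.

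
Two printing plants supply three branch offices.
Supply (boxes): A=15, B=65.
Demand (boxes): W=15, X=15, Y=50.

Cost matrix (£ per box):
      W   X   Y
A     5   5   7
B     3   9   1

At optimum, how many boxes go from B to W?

Solving gives:
  A→X: 15 boxes
  B→W: 15 boxes
  B→Y: 50 boxes
Total cost = £170.
So B→W carries 15 boxes.

15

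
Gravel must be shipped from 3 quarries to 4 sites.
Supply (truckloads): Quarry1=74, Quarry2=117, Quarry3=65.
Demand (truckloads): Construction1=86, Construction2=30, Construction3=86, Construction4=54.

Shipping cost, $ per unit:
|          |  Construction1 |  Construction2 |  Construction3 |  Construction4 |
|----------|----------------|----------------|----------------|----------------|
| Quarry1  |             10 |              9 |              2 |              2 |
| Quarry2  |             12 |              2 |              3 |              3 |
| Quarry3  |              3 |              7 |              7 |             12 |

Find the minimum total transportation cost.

A cheapest plan:
  Quarry1->Construction1: 21 × $10 = $210
  Quarry1->Construction4: 53 × $2 = $106
  Quarry2->Construction2: 30 × $2 = $60
  Quarry2->Construction3: 86 × $3 = $258
  Quarry2->Construction4: 1 × $3 = $3
  Quarry3->Construction1: 65 × $3 = $195
Total = 210 + 106 + 60 + 258 + 3 + 195 = $832.
(Supply check: Quarry1 ships 74; Quarry2 ships 117; Quarry3 ships 65.)

832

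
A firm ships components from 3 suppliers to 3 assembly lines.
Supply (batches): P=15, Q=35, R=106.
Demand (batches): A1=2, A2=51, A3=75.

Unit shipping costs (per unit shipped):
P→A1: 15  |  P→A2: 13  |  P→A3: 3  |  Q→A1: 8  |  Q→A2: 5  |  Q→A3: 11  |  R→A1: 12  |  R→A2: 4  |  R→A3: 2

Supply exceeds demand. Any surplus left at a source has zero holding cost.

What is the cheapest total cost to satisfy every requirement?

390

A cheapest plan:
  Q–A1: 2 batches
  Q–A2: 20 batches
  R–A2: 31 batches
  R–A3: 75 batches
Total cost = 390.
(Supply check: P ships 0; Q ships 22; R ships 106.)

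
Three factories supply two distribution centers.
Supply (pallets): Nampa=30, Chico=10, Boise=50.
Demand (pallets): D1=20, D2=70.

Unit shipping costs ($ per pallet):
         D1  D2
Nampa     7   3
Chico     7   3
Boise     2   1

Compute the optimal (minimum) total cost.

190

An optimal shipping plan:
  Nampa to D2: 30 × $3 = $90
  Chico to D2: 10 × $3 = $30
  Boise to D1: 20 × $2 = $40
  Boise to D2: 30 × $1 = $30
Total = 90 + 30 + 40 + 30 = $190.
(Supply check: Nampa ships 30; Chico ships 10; Boise ships 50.)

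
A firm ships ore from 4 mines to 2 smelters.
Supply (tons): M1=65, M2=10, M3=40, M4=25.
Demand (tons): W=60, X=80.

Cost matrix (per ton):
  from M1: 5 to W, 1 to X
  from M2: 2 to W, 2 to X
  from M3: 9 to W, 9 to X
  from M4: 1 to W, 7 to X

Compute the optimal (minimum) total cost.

470

One minimum-cost allocation:
  M1–X: 65 × 1 = 65
  M2–W: 10 × 2 = 20
  M3–W: 25 × 9 = 225
  M3–X: 15 × 9 = 135
  M4–W: 25 × 1 = 25
Total = 65 + 20 + 225 + 135 + 25 = 470.
(Supply check: M1 ships 65; M2 ships 10; M3 ships 40; M4 ships 25.)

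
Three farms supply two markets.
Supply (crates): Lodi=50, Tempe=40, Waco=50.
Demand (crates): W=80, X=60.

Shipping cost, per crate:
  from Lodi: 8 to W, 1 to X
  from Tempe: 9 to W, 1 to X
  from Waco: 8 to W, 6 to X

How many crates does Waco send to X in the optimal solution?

0

Optimal shipments:
  Lodi->W: 30 × 8 = 240
  Lodi->X: 20 × 1 = 20
  Tempe->X: 40 × 1 = 40
  Waco->W: 50 × 8 = 400
Total cost = 700.
The route Waco→X is not used.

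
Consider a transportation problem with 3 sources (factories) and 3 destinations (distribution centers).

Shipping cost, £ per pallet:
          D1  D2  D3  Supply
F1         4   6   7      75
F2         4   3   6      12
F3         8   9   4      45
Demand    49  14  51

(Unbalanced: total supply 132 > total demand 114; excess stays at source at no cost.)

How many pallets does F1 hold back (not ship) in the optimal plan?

18

Minimum-cost shipments:
  F1 to D1: 49 pallets
  F1 to D2: 2 pallets
  F1 to D3: 6 pallets
  F2 to D2: 12 pallets
  F3 to D3: 45 pallets
Total cost = £466.
F1 ships 57 of its 75, leaving 18.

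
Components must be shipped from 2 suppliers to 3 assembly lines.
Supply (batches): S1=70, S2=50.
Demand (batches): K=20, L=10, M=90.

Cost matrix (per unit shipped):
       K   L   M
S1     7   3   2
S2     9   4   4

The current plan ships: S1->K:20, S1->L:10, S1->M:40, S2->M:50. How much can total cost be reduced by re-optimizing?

Current plan cost = 20·7 + 10·3 + 40·2 + 50·4 = 450.
Optimal plan:
  S1→K: 20 × 7 = 140
  S1→M: 50 × 2 = 100
  S2→L: 10 × 4 = 40
  S2→M: 40 × 4 = 160
Optimal cost = 440.
Saving = 450 − 440 = 10.

10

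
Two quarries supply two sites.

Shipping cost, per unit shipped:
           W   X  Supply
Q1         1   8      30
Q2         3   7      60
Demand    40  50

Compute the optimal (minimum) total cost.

One minimum-cost allocation:
  Q1→W: 30 × 1 = 30
  Q2→W: 10 × 3 = 30
  Q2→X: 50 × 7 = 350
Total = 30 + 30 + 350 = 410.

410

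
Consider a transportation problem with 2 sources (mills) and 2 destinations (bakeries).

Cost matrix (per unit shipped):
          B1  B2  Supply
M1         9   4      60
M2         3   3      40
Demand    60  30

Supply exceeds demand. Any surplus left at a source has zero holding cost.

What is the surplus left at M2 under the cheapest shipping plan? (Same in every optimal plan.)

0

An optimal plan:
  M1 to B1: 20 × 9 = 180
  M1 to B2: 30 × 4 = 120
  M2 to B1: 40 × 3 = 120
Total cost = 420.
M2 ships 40 of its 40, leaving 0.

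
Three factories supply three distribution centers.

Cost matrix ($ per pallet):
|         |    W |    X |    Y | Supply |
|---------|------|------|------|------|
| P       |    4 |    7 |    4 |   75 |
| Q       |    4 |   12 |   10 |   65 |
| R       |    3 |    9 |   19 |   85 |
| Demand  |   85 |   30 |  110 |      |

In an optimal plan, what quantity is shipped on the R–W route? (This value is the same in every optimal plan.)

Optimal shipments:
  P–Y: 75 × $4 = $300
  Q–W: 30 × $4 = $120
  Q–Y: 35 × $10 = $350
  R–W: 55 × $3 = $165
  R–X: 30 × $9 = $270
Total cost = $1205.
So R→W carries 55 pallets.

55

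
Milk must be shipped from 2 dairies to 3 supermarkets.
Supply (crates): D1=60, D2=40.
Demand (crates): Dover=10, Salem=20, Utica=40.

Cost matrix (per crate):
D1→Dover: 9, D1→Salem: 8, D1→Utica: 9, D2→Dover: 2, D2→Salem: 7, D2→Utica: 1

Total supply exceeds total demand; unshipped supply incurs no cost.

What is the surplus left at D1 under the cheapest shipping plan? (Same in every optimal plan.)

Minimum-cost shipments:
  D1 to Dover: 10 × 9 = 90
  D1 to Salem: 20 × 8 = 160
  D2 to Utica: 40 × 1 = 40
Total cost = 290.
D1 ships 30 of its 60, leaving 30.

30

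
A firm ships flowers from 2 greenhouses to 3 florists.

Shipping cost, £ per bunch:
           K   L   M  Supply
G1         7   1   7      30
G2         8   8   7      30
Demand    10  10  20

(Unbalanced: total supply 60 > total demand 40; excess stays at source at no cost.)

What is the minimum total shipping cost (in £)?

One minimum-cost allocation:
  G1->K: 10 × £7 = £70
  G1->L: 10 × £1 = £10
  G1->M: 10 × £7 = £70
  G2->M: 10 × £7 = £70
Total = 70 + 10 + 70 + 70 = £220.
(Supply check: G1 ships 30; G2 ships 10.)

220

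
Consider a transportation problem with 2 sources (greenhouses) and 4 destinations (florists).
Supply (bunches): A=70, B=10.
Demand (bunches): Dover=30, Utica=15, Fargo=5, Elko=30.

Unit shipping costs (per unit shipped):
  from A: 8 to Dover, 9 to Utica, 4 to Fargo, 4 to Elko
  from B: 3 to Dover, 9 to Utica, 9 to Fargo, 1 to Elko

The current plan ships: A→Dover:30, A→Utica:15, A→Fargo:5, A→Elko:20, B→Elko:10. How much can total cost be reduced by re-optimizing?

20

Current plan cost = 30·8 + 15·9 + 5·4 + 20·4 + 10·1 = 485.
Optimal plan:
  A to Dover: 20 × 8 = 160
  A to Utica: 15 × 9 = 135
  A to Fargo: 5 × 4 = 20
  A to Elko: 30 × 4 = 120
  B to Dover: 10 × 3 = 30
Optimal cost = 465.
Saving = 485 − 465 = 20.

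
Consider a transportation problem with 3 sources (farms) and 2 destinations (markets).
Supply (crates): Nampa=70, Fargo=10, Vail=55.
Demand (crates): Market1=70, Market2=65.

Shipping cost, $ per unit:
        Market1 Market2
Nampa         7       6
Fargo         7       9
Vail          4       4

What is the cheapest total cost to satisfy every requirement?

One minimum-cost allocation:
  Nampa to Market1: 5 crates
  Nampa to Market2: 65 crates
  Fargo to Market1: 10 crates
  Vail to Market1: 55 crates
Total cost = $715.
(Supply check: Nampa ships 70; Fargo ships 10; Vail ships 55.)

715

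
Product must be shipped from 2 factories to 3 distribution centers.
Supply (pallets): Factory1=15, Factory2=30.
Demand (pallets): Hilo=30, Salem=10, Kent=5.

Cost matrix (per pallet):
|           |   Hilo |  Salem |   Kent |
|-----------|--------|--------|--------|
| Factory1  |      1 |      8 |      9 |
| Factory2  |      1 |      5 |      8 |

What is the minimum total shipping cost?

Optimal allocation:
  Factory1->Hilo: 15 × 1 = 15
  Factory2->Hilo: 15 × 1 = 15
  Factory2->Salem: 10 × 5 = 50
  Factory2->Kent: 5 × 8 = 40
Total = 15 + 15 + 50 + 40 = 120.

120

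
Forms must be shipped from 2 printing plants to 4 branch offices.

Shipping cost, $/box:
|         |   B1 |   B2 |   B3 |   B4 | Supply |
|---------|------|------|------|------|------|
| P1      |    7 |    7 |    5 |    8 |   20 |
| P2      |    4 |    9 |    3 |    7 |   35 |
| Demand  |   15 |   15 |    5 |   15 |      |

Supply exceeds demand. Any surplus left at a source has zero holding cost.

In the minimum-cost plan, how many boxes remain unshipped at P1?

5

An optimal plan:
  P1->B2: 15 × $7 = $105
  P2->B1: 15 × $4 = $60
  P2->B3: 5 × $3 = $15
  P2->B4: 15 × $7 = $105
Total cost = $285.
P1 ships 15 of its 20, leaving 5.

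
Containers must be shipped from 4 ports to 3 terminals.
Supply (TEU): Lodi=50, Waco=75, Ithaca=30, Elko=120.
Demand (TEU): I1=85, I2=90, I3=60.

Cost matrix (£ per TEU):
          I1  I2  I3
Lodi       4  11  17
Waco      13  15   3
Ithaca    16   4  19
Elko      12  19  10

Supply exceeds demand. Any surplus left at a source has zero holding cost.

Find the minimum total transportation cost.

2000

Optimal allocation:
  Lodi–I1: 5 × £4 = £20
  Lodi–I2: 45 × £11 = £495
  Waco–I2: 15 × £15 = £225
  Waco–I3: 60 × £3 = £180
  Ithaca–I2: 30 × £4 = £120
  Elko–I1: 80 × £12 = £960
Total = 20 + 495 + 225 + 180 + 120 + 960 = £2000.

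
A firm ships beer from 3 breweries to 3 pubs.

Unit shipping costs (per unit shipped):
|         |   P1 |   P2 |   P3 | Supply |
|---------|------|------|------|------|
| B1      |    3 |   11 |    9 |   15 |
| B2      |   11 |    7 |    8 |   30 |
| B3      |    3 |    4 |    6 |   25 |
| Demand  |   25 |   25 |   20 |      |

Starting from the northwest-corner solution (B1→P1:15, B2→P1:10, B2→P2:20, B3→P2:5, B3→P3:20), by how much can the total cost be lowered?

70

Current plan cost = 15·3 + 10·11 + 20·7 + 5·4 + 20·6 = 435.
Optimal plan:
  B1->P1: 15 × 3 = 45
  B2->P2: 10 × 7 = 70
  B2->P3: 20 × 8 = 160
  B3->P1: 10 × 3 = 30
  B3->P2: 15 × 4 = 60
Optimal cost = 365.
Saving = 435 − 365 = 70.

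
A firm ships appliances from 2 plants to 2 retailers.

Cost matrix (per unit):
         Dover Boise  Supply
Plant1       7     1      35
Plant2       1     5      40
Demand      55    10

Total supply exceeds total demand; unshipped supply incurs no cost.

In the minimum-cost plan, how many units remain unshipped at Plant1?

10

Minimum-cost shipments:
  Plant1→Dover: 15 × 7 = 105
  Plant1→Boise: 10 × 1 = 10
  Plant2→Dover: 40 × 1 = 40
Total cost = 155.
Plant1 ships 25 of its 35, leaving 10.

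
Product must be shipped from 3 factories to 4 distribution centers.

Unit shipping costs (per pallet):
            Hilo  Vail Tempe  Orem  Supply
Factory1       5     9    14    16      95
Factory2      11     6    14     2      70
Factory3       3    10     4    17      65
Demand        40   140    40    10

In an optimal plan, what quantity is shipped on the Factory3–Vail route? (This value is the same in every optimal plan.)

The minimum-cost plan:
  Factory1→Hilo: 15 × 5 = 75
  Factory1→Vail: 80 × 9 = 720
  Factory2→Vail: 60 × 6 = 360
  Factory2→Orem: 10 × 2 = 20
  Factory3→Hilo: 25 × 3 = 75
  Factory3→Tempe: 40 × 4 = 160
Total cost = 1410.
The route Factory3→Vail is not used.

0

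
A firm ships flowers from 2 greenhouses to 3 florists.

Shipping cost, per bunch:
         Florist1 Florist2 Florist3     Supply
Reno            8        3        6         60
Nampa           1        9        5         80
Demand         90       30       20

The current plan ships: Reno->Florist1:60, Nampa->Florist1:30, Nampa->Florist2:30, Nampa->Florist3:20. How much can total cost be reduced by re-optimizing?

Current plan cost = 60·8 + 30·1 + 30·9 + 20·5 = 880.
Optimal plan:
  Reno to Florist1: 10 × 8 = 80
  Reno to Florist2: 30 × 3 = 90
  Reno to Florist3: 20 × 6 = 120
  Nampa to Florist1: 80 × 1 = 80
Optimal cost = 370.
Saving = 880 − 370 = 510.

510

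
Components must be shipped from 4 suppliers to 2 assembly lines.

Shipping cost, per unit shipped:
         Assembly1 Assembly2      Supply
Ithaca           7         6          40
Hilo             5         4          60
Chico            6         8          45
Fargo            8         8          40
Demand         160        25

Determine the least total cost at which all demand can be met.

A cheapest plan:
  Ithaca→Assembly1: 15 batches
  Ithaca→Assembly2: 25 batches
  Hilo→Assembly1: 60 batches
  Chico→Assembly1: 45 batches
  Fargo→Assembly1: 40 batches
Total cost = 1145.

1145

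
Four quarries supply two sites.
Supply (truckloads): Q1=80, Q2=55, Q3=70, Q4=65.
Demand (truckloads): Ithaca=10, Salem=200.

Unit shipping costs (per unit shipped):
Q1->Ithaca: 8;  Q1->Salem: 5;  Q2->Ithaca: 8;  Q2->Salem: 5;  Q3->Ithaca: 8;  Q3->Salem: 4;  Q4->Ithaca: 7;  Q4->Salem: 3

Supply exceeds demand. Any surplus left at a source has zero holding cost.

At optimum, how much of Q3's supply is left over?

An optimal plan:
  Q1 to Salem: 65 × 5 = 325
  Q2 to Ithaca: 10 × 8 = 80
  Q3 to Salem: 70 × 4 = 280
  Q4 to Salem: 65 × 3 = 195
Total cost = 880.
Q3 ships 70 of its 70, leaving 0.

0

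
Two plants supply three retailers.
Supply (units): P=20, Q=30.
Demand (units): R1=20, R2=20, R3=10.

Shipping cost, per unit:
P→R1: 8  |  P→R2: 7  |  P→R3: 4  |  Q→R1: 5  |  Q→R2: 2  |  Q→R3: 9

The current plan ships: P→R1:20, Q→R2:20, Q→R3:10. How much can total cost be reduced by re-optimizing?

Current plan cost = 20·8 + 20·2 + 10·9 = 290.
Optimal plan:
  P→R1: 10 × 8 = 80
  P→R3: 10 × 4 = 40
  Q→R1: 10 × 5 = 50
  Q→R2: 20 × 2 = 40
Optimal cost = 210.
Saving = 290 − 210 = 80.

80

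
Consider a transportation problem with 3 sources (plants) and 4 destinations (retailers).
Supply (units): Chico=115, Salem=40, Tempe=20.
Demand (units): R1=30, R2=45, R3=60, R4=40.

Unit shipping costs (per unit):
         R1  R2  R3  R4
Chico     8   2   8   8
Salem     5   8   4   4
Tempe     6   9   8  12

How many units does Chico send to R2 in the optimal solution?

Solving gives:
  Chico–R1: 10 × 8 = 80
  Chico–R2: 45 × 2 = 90
  Chico–R3: 20 × 8 = 160
  Chico–R4: 40 × 8 = 320
  Salem–R3: 40 × 4 = 160
  Tempe–R1: 20 × 6 = 120
Total cost = 930.
So Chico→R2 carries 45 units.

45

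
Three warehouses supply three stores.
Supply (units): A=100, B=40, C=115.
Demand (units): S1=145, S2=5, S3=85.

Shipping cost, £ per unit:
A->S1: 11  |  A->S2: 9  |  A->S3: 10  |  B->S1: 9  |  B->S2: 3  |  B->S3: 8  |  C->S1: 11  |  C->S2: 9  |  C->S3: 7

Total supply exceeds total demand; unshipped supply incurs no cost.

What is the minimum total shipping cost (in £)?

2135

Optimal allocation:
  A→S1: 80 × £11 = £880
  B→S1: 35 × £9 = £315
  B→S2: 5 × £3 = £15
  C→S1: 30 × £11 = £330
  C→S3: 85 × £7 = £595
Total = 880 + 315 + 15 + 330 + 595 = £2135.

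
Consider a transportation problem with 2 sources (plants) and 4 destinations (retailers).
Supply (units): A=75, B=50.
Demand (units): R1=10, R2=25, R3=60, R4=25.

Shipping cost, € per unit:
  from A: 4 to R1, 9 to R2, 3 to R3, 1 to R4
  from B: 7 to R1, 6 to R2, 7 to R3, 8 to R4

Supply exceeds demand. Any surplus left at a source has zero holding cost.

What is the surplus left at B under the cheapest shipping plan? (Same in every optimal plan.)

5

An optimal plan:
  A to R3: 50 × €3 = €150
  A to R4: 25 × €1 = €25
  B to R1: 10 × €7 = €70
  B to R2: 25 × €6 = €150
  B to R3: 10 × €7 = €70
Total cost = €465.
B ships 45 of its 50, leaving 5.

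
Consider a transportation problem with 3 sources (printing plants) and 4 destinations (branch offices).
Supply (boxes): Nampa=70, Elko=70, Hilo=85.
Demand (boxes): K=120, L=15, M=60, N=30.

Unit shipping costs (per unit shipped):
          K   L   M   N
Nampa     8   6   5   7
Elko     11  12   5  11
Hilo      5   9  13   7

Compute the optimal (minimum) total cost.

A cheapest plan:
  Nampa→K: 25 × 8 = 200
  Nampa→L: 15 × 6 = 90
  Nampa→N: 30 × 7 = 210
  Elko→K: 10 × 11 = 110
  Elko→M: 60 × 5 = 300
  Hilo→K: 85 × 5 = 425
Total = 200 + 90 + 210 + 110 + 300 + 425 = 1335.

1335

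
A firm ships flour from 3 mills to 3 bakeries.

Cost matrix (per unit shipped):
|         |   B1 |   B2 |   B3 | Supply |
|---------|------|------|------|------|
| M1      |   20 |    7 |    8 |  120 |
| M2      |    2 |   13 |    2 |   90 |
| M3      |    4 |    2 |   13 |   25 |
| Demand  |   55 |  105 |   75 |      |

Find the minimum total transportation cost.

One minimum-cost allocation:
  M1->B2: 80 sacks
  M1->B3: 40 sacks
  M2->B1: 55 sacks
  M2->B3: 35 sacks
  M3->B2: 25 sacks
Total cost = 1110.
(Supply check: M1 ships 120; M2 ships 90; M3 ships 25.)

1110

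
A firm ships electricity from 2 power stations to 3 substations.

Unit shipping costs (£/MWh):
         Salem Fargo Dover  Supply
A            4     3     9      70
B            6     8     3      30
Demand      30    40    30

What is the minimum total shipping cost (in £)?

330

One minimum-cost allocation:
  A->Salem: 30 × £4 = £120
  A->Fargo: 40 × £3 = £120
  B->Dover: 30 × £3 = £90
Total = 120 + 120 + 90 = £330.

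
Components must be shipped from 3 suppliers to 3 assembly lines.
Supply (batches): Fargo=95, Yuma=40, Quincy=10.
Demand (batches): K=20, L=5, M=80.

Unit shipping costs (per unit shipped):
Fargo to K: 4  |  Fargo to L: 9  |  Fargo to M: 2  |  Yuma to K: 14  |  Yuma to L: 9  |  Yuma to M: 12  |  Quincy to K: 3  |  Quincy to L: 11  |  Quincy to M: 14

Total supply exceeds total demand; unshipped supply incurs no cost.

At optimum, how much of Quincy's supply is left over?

An optimal plan:
  Fargo to K: 10 batches
  Fargo to L: 5 batches
  Fargo to M: 80 batches
  Quincy to K: 10 batches
Total cost = 275.
Quincy ships 10 of its 10, leaving 0.

0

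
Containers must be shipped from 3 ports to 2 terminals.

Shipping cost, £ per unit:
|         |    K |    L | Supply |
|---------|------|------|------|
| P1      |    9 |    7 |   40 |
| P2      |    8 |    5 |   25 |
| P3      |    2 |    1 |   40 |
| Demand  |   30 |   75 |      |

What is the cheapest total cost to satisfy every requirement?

475

Optimal allocation:
  P1–L: 40 × £7 = £280
  P2–L: 25 × £5 = £125
  P3–K: 30 × £2 = £60
  P3–L: 10 × £1 = £10
Total = 280 + 125 + 60 + 10 = £475.
(Supply check: P1 ships 40; P2 ships 25; P3 ships 40.)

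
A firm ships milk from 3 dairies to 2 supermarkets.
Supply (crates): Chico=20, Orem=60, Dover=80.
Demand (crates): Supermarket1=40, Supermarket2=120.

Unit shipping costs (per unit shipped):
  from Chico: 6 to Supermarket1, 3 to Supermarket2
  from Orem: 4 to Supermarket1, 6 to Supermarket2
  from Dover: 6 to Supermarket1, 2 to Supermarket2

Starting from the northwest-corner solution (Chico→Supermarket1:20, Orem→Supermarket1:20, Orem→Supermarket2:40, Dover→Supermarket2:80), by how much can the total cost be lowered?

Current plan cost = 20·6 + 20·4 + 40·6 + 80·2 = 600.
Optimal plan:
  Chico–Supermarket2: 20 × 3 = 60
  Orem–Supermarket1: 40 × 4 = 160
  Orem–Supermarket2: 20 × 6 = 120
  Dover–Supermarket2: 80 × 2 = 160
Optimal cost = 500.
Saving = 600 − 500 = 100.

100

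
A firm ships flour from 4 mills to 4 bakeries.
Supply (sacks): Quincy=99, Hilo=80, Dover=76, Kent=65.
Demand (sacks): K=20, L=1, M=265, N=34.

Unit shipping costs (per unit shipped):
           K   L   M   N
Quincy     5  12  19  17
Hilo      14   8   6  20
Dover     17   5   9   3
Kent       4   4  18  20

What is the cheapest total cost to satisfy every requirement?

An optimal shipping plan:
  Quincy->K: 20 × 5 = 100
  Quincy->M: 79 × 19 = 1501
  Hilo->M: 80 × 6 = 480
  Dover->M: 42 × 9 = 378
  Dover->N: 34 × 3 = 102
  Kent->L: 1 × 4 = 4
  Kent->M: 64 × 18 = 1152
Total = 100 + 1501 + 480 + 378 + 102 + 4 + 1152 = 3717.
(Supply check: Quincy ships 99; Hilo ships 80; Dover ships 76; Kent ships 65.)

3717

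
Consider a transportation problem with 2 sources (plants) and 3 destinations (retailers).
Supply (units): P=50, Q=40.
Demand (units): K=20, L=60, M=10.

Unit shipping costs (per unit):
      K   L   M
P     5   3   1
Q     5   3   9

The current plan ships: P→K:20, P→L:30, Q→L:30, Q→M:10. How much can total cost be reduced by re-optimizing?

Current plan cost = 20·5 + 30·3 + 30·3 + 10·9 = 370.
Optimal plan:
  P→K: 20 × 5 = 100
  P→L: 20 × 3 = 60
  P→M: 10 × 1 = 10
  Q→L: 40 × 3 = 120
Optimal cost = 290.
Saving = 370 − 290 = 80.

80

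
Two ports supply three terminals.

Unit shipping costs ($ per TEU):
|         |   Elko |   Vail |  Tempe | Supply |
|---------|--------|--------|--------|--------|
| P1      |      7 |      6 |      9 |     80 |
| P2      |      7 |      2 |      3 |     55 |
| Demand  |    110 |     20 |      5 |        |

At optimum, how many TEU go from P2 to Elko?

Optimal shipments:
  P1→Elko: 80 × $7 = $560
  P2→Elko: 30 × $7 = $210
  P2→Vail: 20 × $2 = $40
  P2→Tempe: 5 × $3 = $15
Total cost = $825.
So P2→Elko carries 30 TEU.

30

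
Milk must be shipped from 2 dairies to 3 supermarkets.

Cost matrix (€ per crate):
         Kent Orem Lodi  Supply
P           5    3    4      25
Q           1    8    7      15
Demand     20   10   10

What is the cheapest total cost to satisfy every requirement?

110

A cheapest plan:
  P→Kent: 5 crates
  P→Orem: 10 crates
  P→Lodi: 10 crates
  Q→Kent: 15 crates
Total cost = €110.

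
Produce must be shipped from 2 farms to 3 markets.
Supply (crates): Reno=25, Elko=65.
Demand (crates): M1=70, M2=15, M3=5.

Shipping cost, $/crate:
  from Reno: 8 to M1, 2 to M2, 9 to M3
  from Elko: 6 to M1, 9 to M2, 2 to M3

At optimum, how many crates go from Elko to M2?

Solving gives:
  Reno–M1: 10 × $8 = $80
  Reno–M2: 15 × $2 = $30
  Elko–M1: 60 × $6 = $360
  Elko–M3: 5 × $2 = $10
Total cost = $480.
The route Elko→M2 is not used.

0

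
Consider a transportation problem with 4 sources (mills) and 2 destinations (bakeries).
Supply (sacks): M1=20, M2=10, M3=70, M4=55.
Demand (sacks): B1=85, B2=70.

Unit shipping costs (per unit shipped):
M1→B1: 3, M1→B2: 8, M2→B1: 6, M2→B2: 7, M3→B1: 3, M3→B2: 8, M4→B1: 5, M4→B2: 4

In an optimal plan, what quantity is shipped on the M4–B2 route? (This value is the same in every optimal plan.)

55

The minimum-cost plan:
  M1 to B1: 20 × 3 = 60
  M2 to B2: 10 × 7 = 70
  M3 to B1: 65 × 3 = 195
  M3 to B2: 5 × 8 = 40
  M4 to B2: 55 × 4 = 220
Total cost = 585.
So M4→B2 carries 55 sacks.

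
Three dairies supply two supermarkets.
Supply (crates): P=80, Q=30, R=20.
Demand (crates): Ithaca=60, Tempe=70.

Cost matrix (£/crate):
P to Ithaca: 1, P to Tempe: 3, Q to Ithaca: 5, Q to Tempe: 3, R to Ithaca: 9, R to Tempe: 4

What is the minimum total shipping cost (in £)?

290

An optimal shipping plan:
  P→Ithaca: 60 × £1 = £60
  P→Tempe: 20 × £3 = £60
  Q→Tempe: 30 × £3 = £90
  R→Tempe: 20 × £4 = £80
Total = 60 + 60 + 90 + 80 = £290.
(Supply check: P ships 80; Q ships 30; R ships 20.)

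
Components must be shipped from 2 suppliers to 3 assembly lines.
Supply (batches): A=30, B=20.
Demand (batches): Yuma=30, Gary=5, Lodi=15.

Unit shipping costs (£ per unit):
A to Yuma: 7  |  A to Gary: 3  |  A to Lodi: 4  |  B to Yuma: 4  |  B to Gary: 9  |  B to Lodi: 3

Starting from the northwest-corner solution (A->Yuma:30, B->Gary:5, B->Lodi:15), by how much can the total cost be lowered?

75

Current plan cost = 30·7 + 5·9 + 15·3 = £300.
Optimal plan:
  A→Yuma: 10 × £7 = £70
  A→Gary: 5 × £3 = £15
  A→Lodi: 15 × £4 = £60
  B→Yuma: 20 × £4 = £80
Optimal cost = £225.
Saving = 300 − 225 = £75.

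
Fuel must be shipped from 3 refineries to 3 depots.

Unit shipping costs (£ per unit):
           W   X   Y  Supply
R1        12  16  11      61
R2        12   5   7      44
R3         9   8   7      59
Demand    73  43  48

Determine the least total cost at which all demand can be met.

1391

One minimum-cost allocation:
  R1–W: 61 × £12 = £732
  R2–X: 43 × £5 = £215
  R2–Y: 1 × £7 = £7
  R3–W: 12 × £9 = £108
  R3–Y: 47 × £7 = £329
Total = 732 + 215 + 7 + 108 + 329 = £1391.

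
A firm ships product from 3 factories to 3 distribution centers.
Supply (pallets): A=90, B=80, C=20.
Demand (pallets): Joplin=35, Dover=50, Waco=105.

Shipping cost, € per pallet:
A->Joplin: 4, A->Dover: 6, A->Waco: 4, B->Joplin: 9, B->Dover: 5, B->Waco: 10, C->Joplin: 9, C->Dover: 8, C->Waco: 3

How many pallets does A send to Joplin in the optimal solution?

5

Solving gives:
  A→Joplin: 5 × €4 = €20
  A→Waco: 85 × €4 = €340
  B→Joplin: 30 × €9 = €270
  B→Dover: 50 × €5 = €250
  C→Waco: 20 × €3 = €60
Total cost = €940.
So A→Joplin carries 5 pallets.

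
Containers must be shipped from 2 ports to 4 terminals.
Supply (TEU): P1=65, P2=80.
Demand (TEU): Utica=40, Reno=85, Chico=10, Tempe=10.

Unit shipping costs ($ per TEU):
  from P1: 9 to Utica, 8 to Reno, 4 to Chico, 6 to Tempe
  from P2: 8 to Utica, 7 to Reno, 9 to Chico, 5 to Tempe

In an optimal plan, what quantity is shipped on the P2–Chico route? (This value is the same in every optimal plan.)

Optimal shipments:
  P1 to Utica: 40 TEU
  P1 to Reno: 5 TEU
  P1 to Chico: 10 TEU
  P1 to Tempe: 10 TEU
  P2 to Reno: 80 TEU
Total cost = $1060.
The route P2→Chico is not used.

0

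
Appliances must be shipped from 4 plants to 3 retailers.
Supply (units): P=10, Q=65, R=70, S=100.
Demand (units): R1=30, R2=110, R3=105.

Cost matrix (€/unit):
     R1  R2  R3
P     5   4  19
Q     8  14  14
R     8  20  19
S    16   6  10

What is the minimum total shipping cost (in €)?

A cheapest plan:
  P→R2: 10 units
  Q→R3: 65 units
  R→R1: 30 units
  R→R3: 40 units
  S→R2: 100 units
Total cost = €2550.
(Supply check: P ships 10; Q ships 65; R ships 70; S ships 100.)

2550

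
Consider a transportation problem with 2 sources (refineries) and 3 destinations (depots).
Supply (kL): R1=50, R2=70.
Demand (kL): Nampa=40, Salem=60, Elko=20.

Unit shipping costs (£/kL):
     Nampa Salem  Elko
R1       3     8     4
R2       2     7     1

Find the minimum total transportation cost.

570

A cheapest plan:
  R1→Salem: 50 kL
  R2→Nampa: 40 kL
  R2→Salem: 10 kL
  R2→Elko: 20 kL
Total cost = £570.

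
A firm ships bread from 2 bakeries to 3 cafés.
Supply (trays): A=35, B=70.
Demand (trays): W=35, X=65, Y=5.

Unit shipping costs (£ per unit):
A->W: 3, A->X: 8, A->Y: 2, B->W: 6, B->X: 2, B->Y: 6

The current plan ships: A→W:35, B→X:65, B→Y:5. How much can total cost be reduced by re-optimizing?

Current plan cost = 35·3 + 65·2 + 5·6 = £265.
Optimal plan:
  A→W: 30 × £3 = £90
  A→Y: 5 × £2 = £10
  B→W: 5 × £6 = £30
  B→X: 65 × £2 = £130
Optimal cost = £260.
Saving = 265 − 260 = £5.

5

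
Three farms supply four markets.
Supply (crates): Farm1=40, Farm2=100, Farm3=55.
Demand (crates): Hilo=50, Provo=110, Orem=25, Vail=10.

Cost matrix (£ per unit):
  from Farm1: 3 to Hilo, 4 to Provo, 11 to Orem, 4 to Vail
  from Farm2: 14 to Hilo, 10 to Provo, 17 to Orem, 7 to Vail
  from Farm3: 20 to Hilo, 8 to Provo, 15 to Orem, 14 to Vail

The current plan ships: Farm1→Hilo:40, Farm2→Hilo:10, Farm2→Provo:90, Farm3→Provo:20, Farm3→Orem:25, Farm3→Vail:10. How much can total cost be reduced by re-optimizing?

90

Current plan cost = 40·3 + 10·14 + 90·10 + 20·8 + 25·15 + 10·14 = £1835.
Optimal plan:
  Farm1→Hilo: 40 × £3 = £120
  Farm2→Hilo: 10 × £14 = £140
  Farm2→Provo: 80 × £10 = £800
  Farm2→Vail: 10 × £7 = £70
  Farm3→Provo: 30 × £8 = £240
  Farm3→Orem: 25 × £15 = £375
Optimal cost = £1745.
Saving = 1835 − 1745 = £90.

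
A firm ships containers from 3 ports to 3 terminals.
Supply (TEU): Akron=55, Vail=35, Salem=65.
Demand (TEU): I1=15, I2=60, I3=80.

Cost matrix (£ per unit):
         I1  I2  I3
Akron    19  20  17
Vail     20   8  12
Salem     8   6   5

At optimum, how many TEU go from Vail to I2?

The minimum-cost plan:
  Akron–I1: 15 TEU
  Akron–I3: 40 TEU
  Vail–I2: 35 TEU
  Salem–I2: 25 TEU
  Salem–I3: 40 TEU
Total cost = £1595.
So Vail→I2 carries 35 TEU.

35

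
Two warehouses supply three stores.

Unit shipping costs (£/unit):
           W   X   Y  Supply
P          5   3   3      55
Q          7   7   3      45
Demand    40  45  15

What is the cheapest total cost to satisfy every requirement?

Optimal allocation:
  P→W: 10 units
  P→X: 45 units
  Q→W: 30 units
  Q→Y: 15 units
Total cost = £440.
(Supply check: P ships 55; Q ships 45.)

440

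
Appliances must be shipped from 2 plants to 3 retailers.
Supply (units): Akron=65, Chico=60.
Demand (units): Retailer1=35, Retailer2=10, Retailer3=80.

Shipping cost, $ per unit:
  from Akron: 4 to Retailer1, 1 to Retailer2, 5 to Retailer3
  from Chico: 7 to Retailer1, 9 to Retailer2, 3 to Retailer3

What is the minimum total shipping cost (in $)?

430

One minimum-cost allocation:
  Akron→Retailer1: 35 × $4 = $140
  Akron→Retailer2: 10 × $1 = $10
  Akron→Retailer3: 20 × $5 = $100
  Chico→Retailer3: 60 × $3 = $180
Total = 140 + 10 + 100 + 180 = $430.
(Supply check: Akron ships 65; Chico ships 60.)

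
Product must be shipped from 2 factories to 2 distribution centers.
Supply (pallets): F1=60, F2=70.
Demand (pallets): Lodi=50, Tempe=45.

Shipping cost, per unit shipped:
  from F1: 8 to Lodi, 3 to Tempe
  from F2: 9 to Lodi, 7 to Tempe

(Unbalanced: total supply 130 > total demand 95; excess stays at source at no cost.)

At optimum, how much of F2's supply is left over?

35

An optimal plan:
  F1->Lodi: 15 × 8 = 120
  F1->Tempe: 45 × 3 = 135
  F2->Lodi: 35 × 9 = 315
Total cost = 570.
F2 ships 35 of its 70, leaving 35.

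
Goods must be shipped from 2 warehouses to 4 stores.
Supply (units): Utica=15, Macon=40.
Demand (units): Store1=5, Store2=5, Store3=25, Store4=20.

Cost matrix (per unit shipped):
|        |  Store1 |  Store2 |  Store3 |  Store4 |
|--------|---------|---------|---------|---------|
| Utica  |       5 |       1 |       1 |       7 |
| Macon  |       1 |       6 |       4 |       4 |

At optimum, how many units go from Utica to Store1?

0

The minimum-cost plan:
  Utica–Store2: 5 × 1 = 5
  Utica–Store3: 10 × 1 = 10
  Macon–Store1: 5 × 1 = 5
  Macon–Store3: 15 × 4 = 60
  Macon–Store4: 20 × 4 = 80
Total cost = 160.
The route Utica→Store1 is not used.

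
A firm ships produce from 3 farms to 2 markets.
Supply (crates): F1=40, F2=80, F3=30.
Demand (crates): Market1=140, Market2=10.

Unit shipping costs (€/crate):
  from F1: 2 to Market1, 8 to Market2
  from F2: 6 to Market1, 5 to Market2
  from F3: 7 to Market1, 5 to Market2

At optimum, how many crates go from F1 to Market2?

The minimum-cost plan:
  F1–Market1: 40 × €2 = €80
  F2–Market1: 80 × €6 = €480
  F3–Market1: 20 × €7 = €140
  F3–Market2: 10 × €5 = €50
Total cost = €750.
The route F1→Market2 is not used.

0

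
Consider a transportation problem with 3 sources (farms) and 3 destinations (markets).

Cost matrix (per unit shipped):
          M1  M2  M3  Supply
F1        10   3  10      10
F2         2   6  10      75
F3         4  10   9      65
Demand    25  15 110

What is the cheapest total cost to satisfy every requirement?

Optimal allocation:
  F1→M2: 10 crates
  F2→M1: 25 crates
  F2→M2: 5 crates
  F2→M3: 45 crates
  F3→M3: 65 crates
Total cost = 1145.
(Supply check: F1 ships 10; F2 ships 75; F3 ships 65.)

1145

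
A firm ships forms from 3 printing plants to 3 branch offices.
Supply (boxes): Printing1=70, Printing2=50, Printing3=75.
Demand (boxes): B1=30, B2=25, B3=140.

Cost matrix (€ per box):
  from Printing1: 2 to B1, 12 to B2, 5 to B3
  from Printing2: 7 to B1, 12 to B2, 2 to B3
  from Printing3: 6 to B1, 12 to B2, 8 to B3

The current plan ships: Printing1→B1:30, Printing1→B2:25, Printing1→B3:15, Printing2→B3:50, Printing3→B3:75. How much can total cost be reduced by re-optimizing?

Current plan cost = 30·2 + 25·12 + 15·5 + 50·2 + 75·8 = €1135.
Optimal plan:
  Printing1–B1: 30 boxes
  Printing1–B3: 40 boxes
  Printing2–B3: 50 boxes
  Printing3–B2: 25 boxes
  Printing3–B3: 50 boxes
Optimal cost = €1060.
Saving = 1135 − 1060 = €75.

75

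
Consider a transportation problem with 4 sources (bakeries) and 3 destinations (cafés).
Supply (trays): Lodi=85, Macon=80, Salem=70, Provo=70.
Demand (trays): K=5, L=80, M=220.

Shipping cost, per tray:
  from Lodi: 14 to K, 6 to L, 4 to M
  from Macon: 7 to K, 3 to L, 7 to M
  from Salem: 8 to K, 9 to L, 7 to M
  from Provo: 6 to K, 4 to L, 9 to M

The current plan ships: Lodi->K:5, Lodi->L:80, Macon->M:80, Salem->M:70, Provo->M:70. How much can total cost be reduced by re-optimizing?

Current plan cost = 5·14 + 80·6 + 80·7 + 70·7 + 70·9 = 2230.
Optimal plan:
  Lodi→M: 85 trays
  Macon→L: 15 trays
  Macon→M: 65 trays
  Salem→M: 70 trays
  Provo→K: 5 trays
  Provo→L: 65 trays
Optimal cost = 1620.
Saving = 2230 − 1620 = 610.

610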